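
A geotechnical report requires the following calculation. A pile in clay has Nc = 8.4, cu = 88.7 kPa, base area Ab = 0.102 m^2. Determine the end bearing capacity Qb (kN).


Result: 76.0 kN

Derivation:
Using Qb = Nc * cu * Ab
Qb = 8.4 * 88.7 * 0.102
Qb = 76.0 kN


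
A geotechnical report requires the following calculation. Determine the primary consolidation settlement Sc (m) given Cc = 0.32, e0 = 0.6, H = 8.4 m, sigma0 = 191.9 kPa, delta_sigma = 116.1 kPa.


Using Sc = Cc * H / (1 + e0) * log10((sigma0 + delta_sigma) / sigma0)
Stress ratio = (191.9 + 116.1) / 191.9 = 1.605
log10(1.605) = 0.205476
Cc * H / (1 + e0) = 0.32 * 8.4 / (1 + 0.6) = 1.68
Sc = 1.68 * 0.205476
Sc = 0.3452 m


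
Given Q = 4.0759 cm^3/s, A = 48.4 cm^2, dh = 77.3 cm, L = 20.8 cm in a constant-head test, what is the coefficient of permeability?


Result: 0.02266 cm/s

Derivation:
Compute hydraulic gradient:
i = dh / L = 77.3 / 20.8 = 3.71635
Then apply Darcy's law:
k = Q / (A * i)
k = 4.0759 / (48.4 * 3.71635)
k = 4.0759 / 179.871
k = 0.02266 cm/s


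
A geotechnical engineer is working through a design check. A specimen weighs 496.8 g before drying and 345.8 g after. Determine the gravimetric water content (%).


Using w = (m_wet - m_dry) / m_dry * 100
m_wet - m_dry = 496.8 - 345.8 = 151.0 g
w = 151.0 / 345.8 * 100
w = 43.67 %


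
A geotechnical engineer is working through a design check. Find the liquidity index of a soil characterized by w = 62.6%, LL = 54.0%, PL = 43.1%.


Result: 1.789

Derivation:
First compute the plasticity index:
PI = LL - PL = 54.0 - 43.1 = 10.9
Then compute the liquidity index:
LI = (w - PL) / PI
LI = (62.6 - 43.1) / 10.9
LI = 1.789


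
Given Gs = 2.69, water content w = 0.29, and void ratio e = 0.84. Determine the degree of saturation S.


Using S = Gs * w / e
S = 2.69 * 0.29 / 0.84
S = 0.9287


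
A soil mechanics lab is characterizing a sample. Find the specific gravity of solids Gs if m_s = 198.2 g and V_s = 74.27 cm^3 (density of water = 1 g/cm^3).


Using Gs = m_s / (V_s * rho_w)
Since rho_w = 1 g/cm^3:
Gs = 198.2 / 74.27
Gs = 2.669


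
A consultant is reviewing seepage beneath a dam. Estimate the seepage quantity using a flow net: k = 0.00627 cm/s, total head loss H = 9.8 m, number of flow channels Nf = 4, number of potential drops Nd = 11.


Result: 0.0002234 m^3/s per m

Derivation:
Convert k to m/s for unit consistency with H:
k = 0.00627 cm/s = 0.00627 / 100 m/s = 6.27e-05 m/s
Using q = k * H * Nf / Nd
Nf / Nd = 4 / 11 = 0.3636
q = 6.27e-05 * 9.8 * 0.3636
q = 0.0002234 m^3/s per m


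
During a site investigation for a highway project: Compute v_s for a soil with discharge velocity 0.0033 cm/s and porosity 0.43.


Result: 0.00767 cm/s

Derivation:
Using v_s = v_d / n
v_s = 0.0033 / 0.43
v_s = 0.00767 cm/s


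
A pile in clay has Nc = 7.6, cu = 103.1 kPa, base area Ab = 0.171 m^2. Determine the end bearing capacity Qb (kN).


Result: 133.99 kN

Derivation:
Using Qb = Nc * cu * Ab
Qb = 7.6 * 103.1 * 0.171
Qb = 133.99 kN


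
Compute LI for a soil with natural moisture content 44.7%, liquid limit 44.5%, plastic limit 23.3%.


Result: 1.009

Derivation:
First compute the plasticity index:
PI = LL - PL = 44.5 - 23.3 = 21.2
Then compute the liquidity index:
LI = (w - PL) / PI
LI = (44.7 - 23.3) / 21.2
LI = 1.009


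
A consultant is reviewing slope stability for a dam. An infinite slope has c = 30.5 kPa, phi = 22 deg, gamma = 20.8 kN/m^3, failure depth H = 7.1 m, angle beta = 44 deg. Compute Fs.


Using Fs = c / (gamma*H*sin(beta)*cos(beta)) + tan(phi)/tan(beta)
Cohesion contribution = 30.5 / (20.8*7.1*sin(44)*cos(44))
Cohesion contribution = 0.413307
Friction contribution = tan(22)/tan(44) = 0.418381
Fs = 0.413307 + 0.418381
Fs = 0.832


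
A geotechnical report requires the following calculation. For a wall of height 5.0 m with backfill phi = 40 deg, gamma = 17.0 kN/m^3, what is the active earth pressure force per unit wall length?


Result: 46.21 kN/m

Derivation:
Compute active earth pressure coefficient:
Ka = tan^2(45 - phi/2) = tan^2(25.0) = 0.217443
Compute active force:
Pa = 0.5 * Ka * gamma * H^2
Pa = 0.5 * 0.217443 * 17.0 * 5.0^2
Pa = 46.21 kN/m


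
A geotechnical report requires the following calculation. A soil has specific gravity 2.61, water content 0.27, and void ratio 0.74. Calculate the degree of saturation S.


Using S = Gs * w / e
S = 2.61 * 0.27 / 0.74
S = 0.9523


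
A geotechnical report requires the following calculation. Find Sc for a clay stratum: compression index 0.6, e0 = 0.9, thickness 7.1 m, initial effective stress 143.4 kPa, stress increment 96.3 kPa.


Using Sc = Cc * H / (1 + e0) * log10((sigma0 + delta_sigma) / sigma0)
Stress ratio = (143.4 + 96.3) / 143.4 = 1.67155
log10(1.67155) = 0.223119
Cc * H / (1 + e0) = 0.6 * 7.1 / (1 + 0.9) = 2.24211
Sc = 2.24211 * 0.223119
Sc = 0.5003 m


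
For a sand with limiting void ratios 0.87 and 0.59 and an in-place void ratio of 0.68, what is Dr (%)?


Result: 67.86 %

Derivation:
Using Dr = (e_max - e) / (e_max - e_min) * 100
e_max - e = 0.87 - 0.68 = 0.19
e_max - e_min = 0.87 - 0.59 = 0.28
Dr = 0.19 / 0.28 * 100
Dr = 67.86 %


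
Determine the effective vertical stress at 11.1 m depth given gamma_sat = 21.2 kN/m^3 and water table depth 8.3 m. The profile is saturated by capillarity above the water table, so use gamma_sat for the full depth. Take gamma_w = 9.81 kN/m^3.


Total stress = gamma_sat * depth
sigma = 21.2 * 11.1 = 235.32 kPa
Pore water pressure u = gamma_w * (depth - d_wt)
u = 9.81 * (11.1 - 8.3) = 27.468 kPa
Effective stress = sigma - u
sigma' = 235.32 - 27.468 = 207.85 kPa


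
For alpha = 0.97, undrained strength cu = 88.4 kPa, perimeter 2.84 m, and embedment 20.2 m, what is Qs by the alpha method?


Using Qs = alpha * cu * perimeter * L
Qs = 0.97 * 88.4 * 2.84 * 20.2
Qs = 4919.19 kN


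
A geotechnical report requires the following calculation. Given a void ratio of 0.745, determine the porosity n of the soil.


Using the relation n = e / (1 + e)
n = 0.745 / (1 + 0.745)
n = 0.745 / 1.745
n = 0.4269


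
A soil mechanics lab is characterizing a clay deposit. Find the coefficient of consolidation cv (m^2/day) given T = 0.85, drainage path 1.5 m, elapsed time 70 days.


Result: 0.02732 m^2/day

Derivation:
Using cv = T * H_dr^2 / t
H_dr^2 = 1.5^2 = 2.25
cv = 0.85 * 2.25 / 70
cv = 0.02732 m^2/day


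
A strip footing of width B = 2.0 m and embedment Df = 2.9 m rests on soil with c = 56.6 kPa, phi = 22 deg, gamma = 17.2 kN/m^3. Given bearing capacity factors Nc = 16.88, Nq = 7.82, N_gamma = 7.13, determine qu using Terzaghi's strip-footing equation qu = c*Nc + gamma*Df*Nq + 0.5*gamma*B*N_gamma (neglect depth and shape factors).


Compute qu = c*Nc + gamma*Df*Nq + 0.5*gamma*B*N_gamma
Term 1: 56.6 * 16.88 = 955.408
Term 2: 17.2 * 2.9 * 7.82 = 390.0616
Term 3: 0.5 * 17.2 * 2.0 * 7.13 = 122.636
qu = 955.408 + 390.0616 + 122.636
qu = 1468.11 kPa


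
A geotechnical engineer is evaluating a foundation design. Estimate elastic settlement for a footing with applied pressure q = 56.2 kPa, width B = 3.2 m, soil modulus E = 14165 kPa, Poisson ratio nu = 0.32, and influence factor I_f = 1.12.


Result: 12.764 mm

Derivation:
Using Se = q * B * (1 - nu^2) * I_f / E
1 - nu^2 = 1 - 0.32^2 = 0.8976
Se = 56.2 * 3.2 * 0.8976 * 1.12 / 14165
Se = 0.012764 m
Convert to mm: Se = 0.012764 * 1000 = 12.764 mm


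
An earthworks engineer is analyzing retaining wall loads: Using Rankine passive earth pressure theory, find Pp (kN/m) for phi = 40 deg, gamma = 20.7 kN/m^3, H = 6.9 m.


Result: 2266.17 kN/m

Derivation:
Compute passive earth pressure coefficient:
Kp = tan^2(45 + phi/2) = tan^2(65.0) = 4.59891
Compute passive force:
Pp = 0.5 * Kp * gamma * H^2
Pp = 0.5 * 4.59891 * 20.7 * 6.9^2
Pp = 2266.17 kN/m


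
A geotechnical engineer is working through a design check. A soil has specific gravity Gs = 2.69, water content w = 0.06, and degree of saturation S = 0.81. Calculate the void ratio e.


Using the relation e = Gs * w / S
e = 2.69 * 0.06 / 0.81
e = 0.1993


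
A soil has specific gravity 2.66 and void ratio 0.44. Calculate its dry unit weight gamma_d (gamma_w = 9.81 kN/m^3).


Using gamma_d = Gs * gamma_w / (1 + e)
gamma_d = 2.66 * 9.81 / (1 + 0.44)
gamma_d = 2.66 * 9.81 / 1.44
gamma_d = 18.121 kN/m^3


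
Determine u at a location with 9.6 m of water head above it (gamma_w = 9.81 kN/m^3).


Result: 94.18 kPa

Derivation:
Using u = gamma_w * h_w
u = 9.81 * 9.6
u = 94.18 kPa


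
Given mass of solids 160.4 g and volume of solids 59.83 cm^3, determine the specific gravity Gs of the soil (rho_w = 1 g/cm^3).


Using Gs = m_s / (V_s * rho_w)
Since rho_w = 1 g/cm^3:
Gs = 160.4 / 59.83
Gs = 2.681


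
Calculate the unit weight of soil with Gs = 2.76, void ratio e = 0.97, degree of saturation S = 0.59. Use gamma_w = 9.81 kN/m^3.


Using gamma = gamma_w * (Gs + S*e) / (1 + e)
Numerator: Gs + S*e = 2.76 + 0.59*0.97 = 3.3323
Denominator: 1 + e = 1 + 0.97 = 1.97
gamma = 9.81 * 3.3323 / 1.97
gamma = 16.594 kN/m^3


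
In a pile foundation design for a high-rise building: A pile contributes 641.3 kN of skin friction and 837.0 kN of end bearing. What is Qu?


Result: 1478.3 kN

Derivation:
Using Qu = Qf + Qb
Qu = 641.3 + 837.0
Qu = 1478.3 kN


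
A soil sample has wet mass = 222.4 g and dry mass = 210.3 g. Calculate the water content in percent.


Using w = (m_wet - m_dry) / m_dry * 100
m_wet - m_dry = 222.4 - 210.3 = 12.1 g
w = 12.1 / 210.3 * 100
w = 5.75 %


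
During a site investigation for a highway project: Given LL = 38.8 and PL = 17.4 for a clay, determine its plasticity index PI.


Using PI = LL - PL
PI = 38.8 - 17.4
PI = 21.4


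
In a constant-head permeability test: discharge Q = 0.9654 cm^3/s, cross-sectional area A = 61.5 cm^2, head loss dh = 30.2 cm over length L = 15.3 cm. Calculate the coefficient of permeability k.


Compute hydraulic gradient:
i = dh / L = 30.2 / 15.3 = 1.97386
Then apply Darcy's law:
k = Q / (A * i)
k = 0.9654 / (61.5 * 1.97386)
k = 0.9654 / 121.392
k = 0.007953 cm/s


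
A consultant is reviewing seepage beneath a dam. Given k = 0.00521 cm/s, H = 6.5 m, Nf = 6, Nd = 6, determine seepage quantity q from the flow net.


Result: 0.0003387 m^3/s per m

Derivation:
Convert k to m/s for unit consistency with H:
k = 0.00521 cm/s = 0.00521 / 100 m/s = 5.21e-05 m/s
Using q = k * H * Nf / Nd
Nf / Nd = 6 / 6 = 1.0
q = 5.21e-05 * 6.5 * 1.0
q = 0.0003387 m^3/s per m


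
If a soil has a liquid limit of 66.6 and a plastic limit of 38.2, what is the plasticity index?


Using PI = LL - PL
PI = 66.6 - 38.2
PI = 28.4


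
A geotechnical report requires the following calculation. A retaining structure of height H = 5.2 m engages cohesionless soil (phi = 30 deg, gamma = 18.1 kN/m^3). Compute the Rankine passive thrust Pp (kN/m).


Result: 734.14 kN/m

Derivation:
Compute passive earth pressure coefficient:
Kp = tan^2(45 + phi/2) = tan^2(60.0) = 3
Compute passive force:
Pp = 0.5 * Kp * gamma * H^2
Pp = 0.5 * 3 * 18.1 * 5.2^2
Pp = 734.14 kN/m


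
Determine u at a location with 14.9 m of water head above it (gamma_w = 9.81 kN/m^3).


Using u = gamma_w * h_w
u = 9.81 * 14.9
u = 146.17 kPa


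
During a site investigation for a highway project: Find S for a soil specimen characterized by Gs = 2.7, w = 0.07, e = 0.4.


Result: 0.4725

Derivation:
Using S = Gs * w / e
S = 2.7 * 0.07 / 0.4
S = 0.4725


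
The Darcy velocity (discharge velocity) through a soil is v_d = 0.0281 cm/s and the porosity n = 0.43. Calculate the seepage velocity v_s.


Using v_s = v_d / n
v_s = 0.0281 / 0.43
v_s = 0.06535 cm/s


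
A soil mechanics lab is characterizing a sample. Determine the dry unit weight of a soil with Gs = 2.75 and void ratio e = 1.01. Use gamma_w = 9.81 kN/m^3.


Result: 13.422 kN/m^3

Derivation:
Using gamma_d = Gs * gamma_w / (1 + e)
gamma_d = 2.75 * 9.81 / (1 + 1.01)
gamma_d = 2.75 * 9.81 / 2.01
gamma_d = 13.422 kN/m^3


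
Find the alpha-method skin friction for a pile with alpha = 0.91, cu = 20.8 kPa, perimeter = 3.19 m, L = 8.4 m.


Using Qs = alpha * cu * perimeter * L
Qs = 0.91 * 20.8 * 3.19 * 8.4
Qs = 507.19 kN


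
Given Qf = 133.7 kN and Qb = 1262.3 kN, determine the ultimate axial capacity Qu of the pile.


Using Qu = Qf + Qb
Qu = 133.7 + 1262.3
Qu = 1396.0 kN


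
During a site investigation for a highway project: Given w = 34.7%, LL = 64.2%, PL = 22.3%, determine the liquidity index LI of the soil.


First compute the plasticity index:
PI = LL - PL = 64.2 - 22.3 = 41.9
Then compute the liquidity index:
LI = (w - PL) / PI
LI = (34.7 - 22.3) / 41.9
LI = 0.296


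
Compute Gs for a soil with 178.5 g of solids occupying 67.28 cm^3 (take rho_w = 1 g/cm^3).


Result: 2.653

Derivation:
Using Gs = m_s / (V_s * rho_w)
Since rho_w = 1 g/cm^3:
Gs = 178.5 / 67.28
Gs = 2.653


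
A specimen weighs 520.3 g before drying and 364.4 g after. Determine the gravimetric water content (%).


Result: 42.78 %

Derivation:
Using w = (m_wet - m_dry) / m_dry * 100
m_wet - m_dry = 520.3 - 364.4 = 155.9 g
w = 155.9 / 364.4 * 100
w = 42.78 %


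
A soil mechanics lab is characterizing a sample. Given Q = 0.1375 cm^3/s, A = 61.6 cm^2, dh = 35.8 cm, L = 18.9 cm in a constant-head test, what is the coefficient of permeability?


Compute hydraulic gradient:
i = dh / L = 35.8 / 18.9 = 1.89418
Then apply Darcy's law:
k = Q / (A * i)
k = 0.1375 / (61.6 * 1.89418)
k = 0.1375 / 116.681
k = 0.001178 cm/s


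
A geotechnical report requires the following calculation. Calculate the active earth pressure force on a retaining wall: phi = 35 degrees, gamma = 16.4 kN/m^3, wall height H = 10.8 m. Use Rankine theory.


Result: 259.19 kN/m

Derivation:
Compute active earth pressure coefficient:
Ka = tan^2(45 - phi/2) = tan^2(27.5) = 0.27099
Compute active force:
Pa = 0.5 * Ka * gamma * H^2
Pa = 0.5 * 0.27099 * 16.4 * 10.8^2
Pa = 259.19 kN/m


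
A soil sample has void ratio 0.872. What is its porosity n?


Using the relation n = e / (1 + e)
n = 0.872 / (1 + 0.872)
n = 0.872 / 1.872
n = 0.4658


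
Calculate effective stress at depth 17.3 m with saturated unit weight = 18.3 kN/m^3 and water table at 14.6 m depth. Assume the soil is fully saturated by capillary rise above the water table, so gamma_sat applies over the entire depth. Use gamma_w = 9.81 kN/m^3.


Total stress = gamma_sat * depth
sigma = 18.3 * 17.3 = 316.59 kPa
Pore water pressure u = gamma_w * (depth - d_wt)
u = 9.81 * (17.3 - 14.6) = 26.487 kPa
Effective stress = sigma - u
sigma' = 316.59 - 26.487 = 290.1 kPa


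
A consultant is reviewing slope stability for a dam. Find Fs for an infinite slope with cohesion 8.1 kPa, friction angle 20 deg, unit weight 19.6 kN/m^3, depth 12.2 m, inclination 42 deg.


Using Fs = c / (gamma*H*sin(beta)*cos(beta)) + tan(phi)/tan(beta)
Cohesion contribution = 8.1 / (19.6*12.2*sin(42)*cos(42))
Cohesion contribution = 0.0681216
Friction contribution = tan(20)/tan(42) = 0.40423
Fs = 0.0681216 + 0.40423
Fs = 0.472


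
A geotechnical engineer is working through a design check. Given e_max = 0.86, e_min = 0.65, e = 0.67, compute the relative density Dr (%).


Using Dr = (e_max - e) / (e_max - e_min) * 100
e_max - e = 0.86 - 0.67 = 0.19
e_max - e_min = 0.86 - 0.65 = 0.21
Dr = 0.19 / 0.21 * 100
Dr = 90.48 %


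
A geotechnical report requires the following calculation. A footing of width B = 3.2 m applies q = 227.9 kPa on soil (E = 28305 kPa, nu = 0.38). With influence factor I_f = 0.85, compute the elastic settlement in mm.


Using Se = q * B * (1 - nu^2) * I_f / E
1 - nu^2 = 1 - 0.38^2 = 0.8556
Se = 227.9 * 3.2 * 0.8556 * 0.85 / 28305
Se = 0.018738 m
Convert to mm: Se = 0.018738 * 1000 = 18.738 mm


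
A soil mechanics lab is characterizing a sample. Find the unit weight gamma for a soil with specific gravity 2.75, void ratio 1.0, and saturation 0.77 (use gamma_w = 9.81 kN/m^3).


Result: 17.266 kN/m^3

Derivation:
Using gamma = gamma_w * (Gs + S*e) / (1 + e)
Numerator: Gs + S*e = 2.75 + 0.77*1.0 = 3.52
Denominator: 1 + e = 1 + 1.0 = 2.0
gamma = 9.81 * 3.52 / 2.0
gamma = 17.266 kN/m^3


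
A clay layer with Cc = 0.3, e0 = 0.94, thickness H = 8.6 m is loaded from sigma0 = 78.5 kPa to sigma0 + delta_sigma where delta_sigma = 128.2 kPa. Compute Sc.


Result: 0.5592 m

Derivation:
Using Sc = Cc * H / (1 + e0) * log10((sigma0 + delta_sigma) / sigma0)
Stress ratio = (78.5 + 128.2) / 78.5 = 2.63312
log10(2.63312) = 0.420471
Cc * H / (1 + e0) = 0.3 * 8.6 / (1 + 0.94) = 1.3299
Sc = 1.3299 * 0.420471
Sc = 0.5592 m


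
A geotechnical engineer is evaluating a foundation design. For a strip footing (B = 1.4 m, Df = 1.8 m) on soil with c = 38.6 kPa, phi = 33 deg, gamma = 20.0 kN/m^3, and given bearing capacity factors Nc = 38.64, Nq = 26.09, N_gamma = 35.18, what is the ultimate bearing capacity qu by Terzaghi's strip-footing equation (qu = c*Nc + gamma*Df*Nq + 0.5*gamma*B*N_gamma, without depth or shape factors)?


Compute qu = c*Nc + gamma*Df*Nq + 0.5*gamma*B*N_gamma
Term 1: 38.6 * 38.64 = 1491.504
Term 2: 20.0 * 1.8 * 26.09 = 939.24
Term 3: 0.5 * 20.0 * 1.4 * 35.18 = 492.52
qu = 1491.504 + 939.24 + 492.52
qu = 2923.26 kPa


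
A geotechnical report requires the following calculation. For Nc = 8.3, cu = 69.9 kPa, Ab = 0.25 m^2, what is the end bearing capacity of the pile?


Using Qb = Nc * cu * Ab
Qb = 8.3 * 69.9 * 0.25
Qb = 145.04 kN


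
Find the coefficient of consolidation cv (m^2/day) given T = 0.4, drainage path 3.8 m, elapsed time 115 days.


Using cv = T * H_dr^2 / t
H_dr^2 = 3.8^2 = 14.44
cv = 0.4 * 14.44 / 115
cv = 0.05023 m^2/day


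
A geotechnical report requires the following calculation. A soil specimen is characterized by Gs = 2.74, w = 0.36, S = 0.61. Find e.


Using the relation e = Gs * w / S
e = 2.74 * 0.36 / 0.61
e = 1.617


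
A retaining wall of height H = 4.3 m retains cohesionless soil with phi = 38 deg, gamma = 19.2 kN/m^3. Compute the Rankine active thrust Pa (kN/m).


Compute active earth pressure coefficient:
Ka = tan^2(45 - phi/2) = tan^2(26.0) = 0.237883
Compute active force:
Pa = 0.5 * Ka * gamma * H^2
Pa = 0.5 * 0.237883 * 19.2 * 4.3^2
Pa = 42.23 kN/m


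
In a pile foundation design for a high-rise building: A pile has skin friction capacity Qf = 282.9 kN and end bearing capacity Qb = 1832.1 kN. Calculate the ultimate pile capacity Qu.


Using Qu = Qf + Qb
Qu = 282.9 + 1832.1
Qu = 2115.0 kN


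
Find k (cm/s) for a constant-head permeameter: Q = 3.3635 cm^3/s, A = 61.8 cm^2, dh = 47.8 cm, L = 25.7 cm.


Compute hydraulic gradient:
i = dh / L = 47.8 / 25.7 = 1.85992
Then apply Darcy's law:
k = Q / (A * i)
k = 3.3635 / (61.8 * 1.85992)
k = 3.3635 / 114.943
k = 0.029262 cm/s


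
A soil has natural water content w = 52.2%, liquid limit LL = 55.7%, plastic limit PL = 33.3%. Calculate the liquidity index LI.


Result: 0.844

Derivation:
First compute the plasticity index:
PI = LL - PL = 55.7 - 33.3 = 22.4
Then compute the liquidity index:
LI = (w - PL) / PI
LI = (52.2 - 33.3) / 22.4
LI = 0.844


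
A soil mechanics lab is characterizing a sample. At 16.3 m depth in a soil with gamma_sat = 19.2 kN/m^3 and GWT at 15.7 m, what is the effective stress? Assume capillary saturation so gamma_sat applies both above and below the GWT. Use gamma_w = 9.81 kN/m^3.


Total stress = gamma_sat * depth
sigma = 19.2 * 16.3 = 312.96 kPa
Pore water pressure u = gamma_w * (depth - d_wt)
u = 9.81 * (16.3 - 15.7) = 5.886 kPa
Effective stress = sigma - u
sigma' = 312.96 - 5.886 = 307.07 kPa


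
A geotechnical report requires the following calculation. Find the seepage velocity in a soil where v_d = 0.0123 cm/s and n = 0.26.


Using v_s = v_d / n
v_s = 0.0123 / 0.26
v_s = 0.04731 cm/s


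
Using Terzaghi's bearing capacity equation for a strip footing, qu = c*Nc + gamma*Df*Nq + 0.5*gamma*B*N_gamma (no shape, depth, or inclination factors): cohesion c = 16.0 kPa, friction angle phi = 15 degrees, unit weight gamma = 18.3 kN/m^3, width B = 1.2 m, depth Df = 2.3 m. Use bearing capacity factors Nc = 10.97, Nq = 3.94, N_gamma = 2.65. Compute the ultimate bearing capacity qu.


Compute qu = c*Nc + gamma*Df*Nq + 0.5*gamma*B*N_gamma
Term 1: 16.0 * 10.97 = 175.52
Term 2: 18.3 * 2.3 * 3.94 = 165.8346
Term 3: 0.5 * 18.3 * 1.2 * 2.65 = 29.097
qu = 175.52 + 165.8346 + 29.097
qu = 370.45 kPa


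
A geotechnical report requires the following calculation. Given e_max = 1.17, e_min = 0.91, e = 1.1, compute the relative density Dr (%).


Result: 26.92 %

Derivation:
Using Dr = (e_max - e) / (e_max - e_min) * 100
e_max - e = 1.17 - 1.1 = 0.07
e_max - e_min = 1.17 - 0.91 = 0.26
Dr = 0.07 / 0.26 * 100
Dr = 26.92 %


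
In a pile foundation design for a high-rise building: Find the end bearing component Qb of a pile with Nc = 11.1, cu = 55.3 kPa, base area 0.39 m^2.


Using Qb = Nc * cu * Ab
Qb = 11.1 * 55.3 * 0.39
Qb = 239.39 kN


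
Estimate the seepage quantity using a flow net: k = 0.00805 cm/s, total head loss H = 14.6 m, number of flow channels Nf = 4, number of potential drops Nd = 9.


Convert k to m/s for unit consistency with H:
k = 0.00805 cm/s = 0.00805 / 100 m/s = 8.05e-05 m/s
Using q = k * H * Nf / Nd
Nf / Nd = 4 / 9 = 0.4444
q = 8.05e-05 * 14.6 * 0.4444
q = 0.0005224 m^3/s per m


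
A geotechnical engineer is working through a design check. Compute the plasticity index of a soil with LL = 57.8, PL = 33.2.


Using PI = LL - PL
PI = 57.8 - 33.2
PI = 24.6


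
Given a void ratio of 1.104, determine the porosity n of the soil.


Result: 0.5247

Derivation:
Using the relation n = e / (1 + e)
n = 1.104 / (1 + 1.104)
n = 1.104 / 2.104
n = 0.5247


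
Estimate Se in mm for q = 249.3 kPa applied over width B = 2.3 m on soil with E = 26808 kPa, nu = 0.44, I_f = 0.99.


Using Se = q * B * (1 - nu^2) * I_f / E
1 - nu^2 = 1 - 0.44^2 = 0.8064
Se = 249.3 * 2.3 * 0.8064 * 0.99 / 26808
Se = 0.017075 m
Convert to mm: Se = 0.017075 * 1000 = 17.075 mm


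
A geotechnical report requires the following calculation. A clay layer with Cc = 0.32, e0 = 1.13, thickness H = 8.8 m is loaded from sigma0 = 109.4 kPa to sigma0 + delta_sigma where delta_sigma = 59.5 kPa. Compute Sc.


Result: 0.2494 m

Derivation:
Using Sc = Cc * H / (1 + e0) * log10((sigma0 + delta_sigma) / sigma0)
Stress ratio = (109.4 + 59.5) / 109.4 = 1.54388
log10(1.54388) = 0.188612
Cc * H / (1 + e0) = 0.32 * 8.8 / (1 + 1.13) = 1.32207
Sc = 1.32207 * 0.188612
Sc = 0.2494 m


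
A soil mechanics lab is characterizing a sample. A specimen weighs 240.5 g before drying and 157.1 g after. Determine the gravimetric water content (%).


Using w = (m_wet - m_dry) / m_dry * 100
m_wet - m_dry = 240.5 - 157.1 = 83.4 g
w = 83.4 / 157.1 * 100
w = 53.09 %


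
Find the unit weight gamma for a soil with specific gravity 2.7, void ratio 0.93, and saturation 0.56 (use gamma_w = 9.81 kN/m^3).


Result: 16.371 kN/m^3

Derivation:
Using gamma = gamma_w * (Gs + S*e) / (1 + e)
Numerator: Gs + S*e = 2.7 + 0.56*0.93 = 3.2208
Denominator: 1 + e = 1 + 0.93 = 1.93
gamma = 9.81 * 3.2208 / 1.93
gamma = 16.371 kN/m^3


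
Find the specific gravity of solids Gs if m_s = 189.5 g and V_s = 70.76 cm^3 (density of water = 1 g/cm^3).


Using Gs = m_s / (V_s * rho_w)
Since rho_w = 1 g/cm^3:
Gs = 189.5 / 70.76
Gs = 2.678


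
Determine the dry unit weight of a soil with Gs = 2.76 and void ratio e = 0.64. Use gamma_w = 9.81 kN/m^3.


Using gamma_d = Gs * gamma_w / (1 + e)
gamma_d = 2.76 * 9.81 / (1 + 0.64)
gamma_d = 2.76 * 9.81 / 1.64
gamma_d = 16.51 kN/m^3


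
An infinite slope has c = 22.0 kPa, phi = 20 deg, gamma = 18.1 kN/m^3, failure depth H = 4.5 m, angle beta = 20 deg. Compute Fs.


Using Fs = c / (gamma*H*sin(beta)*cos(beta)) + tan(phi)/tan(beta)
Cohesion contribution = 22.0 / (18.1*4.5*sin(20)*cos(20))
Cohesion contribution = 0.840416
Friction contribution = tan(20)/tan(20) = 1
Fs = 0.840416 + 1
Fs = 1.84


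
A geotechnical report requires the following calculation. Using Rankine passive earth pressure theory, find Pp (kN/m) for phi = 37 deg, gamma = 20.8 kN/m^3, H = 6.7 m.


Compute passive earth pressure coefficient:
Kp = tan^2(45 + phi/2) = tan^2(63.5) = 4.022791
Compute passive force:
Pp = 0.5 * Kp * gamma * H^2
Pp = 0.5 * 4.022791 * 20.8 * 6.7^2
Pp = 1878.06 kN/m


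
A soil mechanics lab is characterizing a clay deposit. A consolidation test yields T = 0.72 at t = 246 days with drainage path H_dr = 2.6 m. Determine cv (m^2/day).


Using cv = T * H_dr^2 / t
H_dr^2 = 2.6^2 = 6.76
cv = 0.72 * 6.76 / 246
cv = 0.01979 m^2/day


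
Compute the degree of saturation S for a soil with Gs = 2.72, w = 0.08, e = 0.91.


Using S = Gs * w / e
S = 2.72 * 0.08 / 0.91
S = 0.2391


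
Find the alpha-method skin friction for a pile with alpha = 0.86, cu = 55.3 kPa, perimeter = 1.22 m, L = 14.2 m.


Using Qs = alpha * cu * perimeter * L
Qs = 0.86 * 55.3 * 1.22 * 14.2
Qs = 823.89 kN


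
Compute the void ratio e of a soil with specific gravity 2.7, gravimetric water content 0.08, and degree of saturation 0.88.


Result: 0.2455

Derivation:
Using the relation e = Gs * w / S
e = 2.7 * 0.08 / 0.88
e = 0.2455


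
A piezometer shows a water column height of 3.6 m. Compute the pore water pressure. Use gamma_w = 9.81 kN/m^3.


Result: 35.32 kPa

Derivation:
Using u = gamma_w * h_w
u = 9.81 * 3.6
u = 35.32 kPa


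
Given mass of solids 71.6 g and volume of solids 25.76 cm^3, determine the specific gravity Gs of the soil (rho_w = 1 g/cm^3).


Result: 2.78

Derivation:
Using Gs = m_s / (V_s * rho_w)
Since rho_w = 1 g/cm^3:
Gs = 71.6 / 25.76
Gs = 2.78


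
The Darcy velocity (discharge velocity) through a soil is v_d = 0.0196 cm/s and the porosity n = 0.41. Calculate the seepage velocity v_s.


Using v_s = v_d / n
v_s = 0.0196 / 0.41
v_s = 0.0478 cm/s


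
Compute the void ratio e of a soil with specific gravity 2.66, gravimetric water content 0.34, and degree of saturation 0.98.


Using the relation e = Gs * w / S
e = 2.66 * 0.34 / 0.98
e = 0.9229


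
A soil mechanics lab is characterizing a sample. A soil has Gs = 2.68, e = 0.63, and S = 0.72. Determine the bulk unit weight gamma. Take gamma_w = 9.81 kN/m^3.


Using gamma = gamma_w * (Gs + S*e) / (1 + e)
Numerator: Gs + S*e = 2.68 + 0.72*0.63 = 3.1336
Denominator: 1 + e = 1 + 0.63 = 1.63
gamma = 9.81 * 3.1336 / 1.63
gamma = 18.859 kN/m^3


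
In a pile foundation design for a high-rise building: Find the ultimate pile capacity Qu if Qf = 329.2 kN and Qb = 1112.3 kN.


Using Qu = Qf + Qb
Qu = 329.2 + 1112.3
Qu = 1441.5 kN


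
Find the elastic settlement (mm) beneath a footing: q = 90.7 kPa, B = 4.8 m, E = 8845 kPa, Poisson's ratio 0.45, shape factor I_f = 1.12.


Using Se = q * B * (1 - nu^2) * I_f / E
1 - nu^2 = 1 - 0.45^2 = 0.7975
Se = 90.7 * 4.8 * 0.7975 * 1.12 / 8845
Se = 0.043964 m
Convert to mm: Se = 0.043964 * 1000 = 43.964 mm


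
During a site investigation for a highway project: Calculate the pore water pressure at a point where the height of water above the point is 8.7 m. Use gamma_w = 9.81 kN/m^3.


Using u = gamma_w * h_w
u = 9.81 * 8.7
u = 85.35 kPa


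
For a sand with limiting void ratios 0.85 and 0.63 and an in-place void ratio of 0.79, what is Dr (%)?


Using Dr = (e_max - e) / (e_max - e_min) * 100
e_max - e = 0.85 - 0.79 = 0.06
e_max - e_min = 0.85 - 0.63 = 0.22
Dr = 0.06 / 0.22 * 100
Dr = 27.27 %


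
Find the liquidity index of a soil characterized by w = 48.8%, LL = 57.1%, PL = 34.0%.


First compute the plasticity index:
PI = LL - PL = 57.1 - 34.0 = 23.1
Then compute the liquidity index:
LI = (w - PL) / PI
LI = (48.8 - 34.0) / 23.1
LI = 0.641


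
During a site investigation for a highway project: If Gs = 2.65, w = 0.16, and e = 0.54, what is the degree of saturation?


Result: 0.7852

Derivation:
Using S = Gs * w / e
S = 2.65 * 0.16 / 0.54
S = 0.7852


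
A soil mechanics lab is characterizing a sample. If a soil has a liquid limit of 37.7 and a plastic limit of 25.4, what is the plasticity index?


Using PI = LL - PL
PI = 37.7 - 25.4
PI = 12.3


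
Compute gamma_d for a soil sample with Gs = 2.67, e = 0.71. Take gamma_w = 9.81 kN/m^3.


Using gamma_d = Gs * gamma_w / (1 + e)
gamma_d = 2.67 * 9.81 / (1 + 0.71)
gamma_d = 2.67 * 9.81 / 1.71
gamma_d = 15.317 kN/m^3


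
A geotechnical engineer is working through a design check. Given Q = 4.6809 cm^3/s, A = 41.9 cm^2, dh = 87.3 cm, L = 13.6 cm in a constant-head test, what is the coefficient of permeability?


Result: 0.017404 cm/s

Derivation:
Compute hydraulic gradient:
i = dh / L = 87.3 / 13.6 = 6.41912
Then apply Darcy's law:
k = Q / (A * i)
k = 4.6809 / (41.9 * 6.41912)
k = 4.6809 / 268.961
k = 0.017404 cm/s


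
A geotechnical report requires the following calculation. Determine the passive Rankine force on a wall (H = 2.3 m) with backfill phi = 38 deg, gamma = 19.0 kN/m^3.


Compute passive earth pressure coefficient:
Kp = tan^2(45 + phi/2) = tan^2(64.0) = 4.203746
Compute passive force:
Pp = 0.5 * Kp * gamma * H^2
Pp = 0.5 * 4.203746 * 19.0 * 2.3^2
Pp = 211.26 kN/m


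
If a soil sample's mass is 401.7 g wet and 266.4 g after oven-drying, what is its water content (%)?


Result: 50.79 %

Derivation:
Using w = (m_wet - m_dry) / m_dry * 100
m_wet - m_dry = 401.7 - 266.4 = 135.3 g
w = 135.3 / 266.4 * 100
w = 50.79 %


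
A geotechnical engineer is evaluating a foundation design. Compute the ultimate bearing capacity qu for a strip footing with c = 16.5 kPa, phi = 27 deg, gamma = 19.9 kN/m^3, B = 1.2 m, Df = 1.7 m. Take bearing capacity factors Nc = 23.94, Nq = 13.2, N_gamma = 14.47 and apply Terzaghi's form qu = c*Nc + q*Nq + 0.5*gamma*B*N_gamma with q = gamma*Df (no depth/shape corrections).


Compute qu = c*Nc + gamma*Df*Nq + 0.5*gamma*B*N_gamma
Term 1: 16.5 * 23.94 = 395.01
Term 2: 19.9 * 1.7 * 13.2 = 446.556
Term 3: 0.5 * 19.9 * 1.2 * 14.47 = 172.7718
qu = 395.01 + 446.556 + 172.7718
qu = 1014.34 kPa


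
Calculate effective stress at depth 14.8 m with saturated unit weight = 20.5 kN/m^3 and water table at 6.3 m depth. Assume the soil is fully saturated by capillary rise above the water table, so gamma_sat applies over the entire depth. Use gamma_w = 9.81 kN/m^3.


Total stress = gamma_sat * depth
sigma = 20.5 * 14.8 = 303.4 kPa
Pore water pressure u = gamma_w * (depth - d_wt)
u = 9.81 * (14.8 - 6.3) = 83.385 kPa
Effective stress = sigma - u
sigma' = 303.4 - 83.385 = 220.02 kPa


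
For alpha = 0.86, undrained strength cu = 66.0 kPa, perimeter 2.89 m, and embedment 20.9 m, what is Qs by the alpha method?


Result: 3428.36 kN

Derivation:
Using Qs = alpha * cu * perimeter * L
Qs = 0.86 * 66.0 * 2.89 * 20.9
Qs = 3428.36 kN


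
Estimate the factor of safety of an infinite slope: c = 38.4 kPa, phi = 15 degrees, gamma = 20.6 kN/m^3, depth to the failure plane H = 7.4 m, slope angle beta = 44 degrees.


Result: 0.782

Derivation:
Using Fs = c / (gamma*H*sin(beta)*cos(beta)) + tan(phi)/tan(beta)
Cohesion contribution = 38.4 / (20.6*7.4*sin(44)*cos(44))
Cohesion contribution = 0.504112
Friction contribution = tan(15)/tan(44) = 0.27747
Fs = 0.504112 + 0.27747
Fs = 0.782


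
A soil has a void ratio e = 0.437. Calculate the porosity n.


Using the relation n = e / (1 + e)
n = 0.437 / (1 + 0.437)
n = 0.437 / 1.437
n = 0.3041


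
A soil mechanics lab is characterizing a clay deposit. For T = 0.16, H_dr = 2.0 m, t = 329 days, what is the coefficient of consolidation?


Result: 0.00195 m^2/day

Derivation:
Using cv = T * H_dr^2 / t
H_dr^2 = 2.0^2 = 4.0
cv = 0.16 * 4.0 / 329
cv = 0.00195 m^2/day


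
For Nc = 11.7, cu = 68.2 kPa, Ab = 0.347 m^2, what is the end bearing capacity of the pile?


Using Qb = Nc * cu * Ab
Qb = 11.7 * 68.2 * 0.347
Qb = 276.89 kN


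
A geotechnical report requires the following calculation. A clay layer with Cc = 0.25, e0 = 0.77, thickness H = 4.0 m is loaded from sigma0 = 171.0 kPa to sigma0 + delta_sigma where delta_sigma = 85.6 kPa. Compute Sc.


Using Sc = Cc * H / (1 + e0) * log10((sigma0 + delta_sigma) / sigma0)
Stress ratio = (171.0 + 85.6) / 171.0 = 1.50058
log10(1.50058) = 0.176261
Cc * H / (1 + e0) = 0.25 * 4.0 / (1 + 0.77) = 0.564972
Sc = 0.564972 * 0.176261
Sc = 0.0996 m


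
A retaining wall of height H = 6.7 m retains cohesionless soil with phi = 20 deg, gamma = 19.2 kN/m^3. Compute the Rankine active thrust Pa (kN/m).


Compute active earth pressure coefficient:
Ka = tan^2(45 - phi/2) = tan^2(35.0) = 0.490291
Compute active force:
Pa = 0.5 * Ka * gamma * H^2
Pa = 0.5 * 0.490291 * 19.2 * 6.7^2
Pa = 211.29 kN/m


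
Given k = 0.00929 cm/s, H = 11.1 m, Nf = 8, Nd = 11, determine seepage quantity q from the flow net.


Result: 0.00075 m^3/s per m

Derivation:
Convert k to m/s for unit consistency with H:
k = 0.00929 cm/s = 0.00929 / 100 m/s = 9.29e-05 m/s
Using q = k * H * Nf / Nd
Nf / Nd = 8 / 11 = 0.7273
q = 9.29e-05 * 11.1 * 0.7273
q = 0.00075 m^3/s per m


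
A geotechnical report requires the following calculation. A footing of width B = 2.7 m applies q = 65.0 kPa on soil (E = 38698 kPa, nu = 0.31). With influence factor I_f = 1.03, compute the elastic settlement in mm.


Result: 4.222 mm

Derivation:
Using Se = q * B * (1 - nu^2) * I_f / E
1 - nu^2 = 1 - 0.31^2 = 0.9039
Se = 65.0 * 2.7 * 0.9039 * 1.03 / 38698
Se = 0.004222 m
Convert to mm: Se = 0.004222 * 1000 = 4.222 mm


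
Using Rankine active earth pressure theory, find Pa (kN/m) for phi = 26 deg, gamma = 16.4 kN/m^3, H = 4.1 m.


Compute active earth pressure coefficient:
Ka = tan^2(45 - phi/2) = tan^2(32.0) = 0.390462
Compute active force:
Pa = 0.5 * Ka * gamma * H^2
Pa = 0.5 * 0.390462 * 16.4 * 4.1^2
Pa = 53.82 kN/m


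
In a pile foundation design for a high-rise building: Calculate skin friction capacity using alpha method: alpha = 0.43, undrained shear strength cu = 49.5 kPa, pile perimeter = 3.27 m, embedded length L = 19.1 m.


Result: 1329.4 kN

Derivation:
Using Qs = alpha * cu * perimeter * L
Qs = 0.43 * 49.5 * 3.27 * 19.1
Qs = 1329.4 kN


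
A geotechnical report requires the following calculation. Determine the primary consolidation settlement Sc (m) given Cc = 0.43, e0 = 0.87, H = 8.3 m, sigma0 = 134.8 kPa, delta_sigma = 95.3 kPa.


Result: 0.4432 m

Derivation:
Using Sc = Cc * H / (1 + e0) * log10((sigma0 + delta_sigma) / sigma0)
Stress ratio = (134.8 + 95.3) / 134.8 = 1.70697
log10(1.70697) = 0.232227
Cc * H / (1 + e0) = 0.43 * 8.3 / (1 + 0.87) = 1.90856
Sc = 1.90856 * 0.232227
Sc = 0.4432 m


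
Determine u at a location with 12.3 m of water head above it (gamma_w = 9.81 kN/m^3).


Using u = gamma_w * h_w
u = 9.81 * 12.3
u = 120.66 kPa


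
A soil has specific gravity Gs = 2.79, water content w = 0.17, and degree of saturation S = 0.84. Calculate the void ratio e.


Using the relation e = Gs * w / S
e = 2.79 * 0.17 / 0.84
e = 0.5646


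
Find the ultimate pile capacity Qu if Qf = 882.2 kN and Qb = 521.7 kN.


Result: 1403.9 kN

Derivation:
Using Qu = Qf + Qb
Qu = 882.2 + 521.7
Qu = 1403.9 kN


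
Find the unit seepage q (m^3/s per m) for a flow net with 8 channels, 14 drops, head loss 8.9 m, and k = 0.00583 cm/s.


Convert k to m/s for unit consistency with H:
k = 0.00583 cm/s = 0.00583 / 100 m/s = 5.83e-05 m/s
Using q = k * H * Nf / Nd
Nf / Nd = 8 / 14 = 0.5714
q = 5.83e-05 * 8.9 * 0.5714
q = 0.0002965 m^3/s per m


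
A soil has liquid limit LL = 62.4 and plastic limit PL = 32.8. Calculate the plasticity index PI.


Using PI = LL - PL
PI = 62.4 - 32.8
PI = 29.6


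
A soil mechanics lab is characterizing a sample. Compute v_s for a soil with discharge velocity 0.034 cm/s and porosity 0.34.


Using v_s = v_d / n
v_s = 0.034 / 0.34
v_s = 0.1 cm/s


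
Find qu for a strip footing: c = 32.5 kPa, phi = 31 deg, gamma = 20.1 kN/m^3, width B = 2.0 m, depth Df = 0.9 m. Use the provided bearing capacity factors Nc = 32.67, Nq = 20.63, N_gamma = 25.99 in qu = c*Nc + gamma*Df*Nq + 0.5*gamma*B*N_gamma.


Compute qu = c*Nc + gamma*Df*Nq + 0.5*gamma*B*N_gamma
Term 1: 32.5 * 32.67 = 1061.775
Term 2: 20.1 * 0.9 * 20.63 = 373.1967
Term 3: 0.5 * 20.1 * 2.0 * 25.99 = 522.399
qu = 1061.775 + 373.1967 + 522.399
qu = 1957.37 kPa


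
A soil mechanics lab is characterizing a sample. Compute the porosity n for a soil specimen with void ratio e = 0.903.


Result: 0.4745

Derivation:
Using the relation n = e / (1 + e)
n = 0.903 / (1 + 0.903)
n = 0.903 / 1.903
n = 0.4745


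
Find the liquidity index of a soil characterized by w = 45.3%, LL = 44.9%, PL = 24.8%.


Result: 1.02

Derivation:
First compute the plasticity index:
PI = LL - PL = 44.9 - 24.8 = 20.1
Then compute the liquidity index:
LI = (w - PL) / PI
LI = (45.3 - 24.8) / 20.1
LI = 1.02


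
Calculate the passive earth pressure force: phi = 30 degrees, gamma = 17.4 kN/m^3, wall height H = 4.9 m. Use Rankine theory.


Result: 626.66 kN/m

Derivation:
Compute passive earth pressure coefficient:
Kp = tan^2(45 + phi/2) = tan^2(60.0) = 3
Compute passive force:
Pp = 0.5 * Kp * gamma * H^2
Pp = 0.5 * 3 * 17.4 * 4.9^2
Pp = 626.66 kN/m


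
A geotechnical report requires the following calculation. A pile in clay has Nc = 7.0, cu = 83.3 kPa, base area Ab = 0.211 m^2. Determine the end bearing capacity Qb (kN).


Using Qb = Nc * cu * Ab
Qb = 7.0 * 83.3 * 0.211
Qb = 123.03 kN


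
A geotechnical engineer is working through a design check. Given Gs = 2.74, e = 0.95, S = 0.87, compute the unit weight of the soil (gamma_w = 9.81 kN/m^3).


Using gamma = gamma_w * (Gs + S*e) / (1 + e)
Numerator: Gs + S*e = 2.74 + 0.87*0.95 = 3.5665
Denominator: 1 + e = 1 + 0.95 = 1.95
gamma = 9.81 * 3.5665 / 1.95
gamma = 17.942 kN/m^3


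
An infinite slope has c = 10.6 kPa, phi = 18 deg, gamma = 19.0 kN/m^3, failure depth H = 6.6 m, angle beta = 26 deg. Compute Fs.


Result: 0.881

Derivation:
Using Fs = c / (gamma*H*sin(beta)*cos(beta)) + tan(phi)/tan(beta)
Cohesion contribution = 10.6 / (19.0*6.6*sin(26)*cos(26))
Cohesion contribution = 0.214539
Friction contribution = tan(18)/tan(26) = 0.666184
Fs = 0.214539 + 0.666184
Fs = 0.881


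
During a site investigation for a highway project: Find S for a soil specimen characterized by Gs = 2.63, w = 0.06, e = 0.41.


Using S = Gs * w / e
S = 2.63 * 0.06 / 0.41
S = 0.3849


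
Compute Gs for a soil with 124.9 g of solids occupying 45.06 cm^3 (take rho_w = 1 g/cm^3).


Result: 2.772

Derivation:
Using Gs = m_s / (V_s * rho_w)
Since rho_w = 1 g/cm^3:
Gs = 124.9 / 45.06
Gs = 2.772


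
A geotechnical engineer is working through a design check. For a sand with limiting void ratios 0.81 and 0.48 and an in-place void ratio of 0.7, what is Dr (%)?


Using Dr = (e_max - e) / (e_max - e_min) * 100
e_max - e = 0.81 - 0.7 = 0.11
e_max - e_min = 0.81 - 0.48 = 0.33
Dr = 0.11 / 0.33 * 100
Dr = 33.33 %


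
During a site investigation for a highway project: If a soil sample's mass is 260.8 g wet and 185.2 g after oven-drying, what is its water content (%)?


Result: 40.82 %

Derivation:
Using w = (m_wet - m_dry) / m_dry * 100
m_wet - m_dry = 260.8 - 185.2 = 75.6 g
w = 75.6 / 185.2 * 100
w = 40.82 %


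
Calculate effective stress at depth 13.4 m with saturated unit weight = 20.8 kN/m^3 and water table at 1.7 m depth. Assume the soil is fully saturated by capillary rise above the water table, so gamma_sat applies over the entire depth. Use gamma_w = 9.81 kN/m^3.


Total stress = gamma_sat * depth
sigma = 20.8 * 13.4 = 278.72 kPa
Pore water pressure u = gamma_w * (depth - d_wt)
u = 9.81 * (13.4 - 1.7) = 114.777 kPa
Effective stress = sigma - u
sigma' = 278.72 - 114.777 = 163.94 kPa


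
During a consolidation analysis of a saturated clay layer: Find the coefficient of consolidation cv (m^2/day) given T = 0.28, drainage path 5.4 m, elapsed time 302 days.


Result: 0.02704 m^2/day

Derivation:
Using cv = T * H_dr^2 / t
H_dr^2 = 5.4^2 = 29.16
cv = 0.28 * 29.16 / 302
cv = 0.02704 m^2/day
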